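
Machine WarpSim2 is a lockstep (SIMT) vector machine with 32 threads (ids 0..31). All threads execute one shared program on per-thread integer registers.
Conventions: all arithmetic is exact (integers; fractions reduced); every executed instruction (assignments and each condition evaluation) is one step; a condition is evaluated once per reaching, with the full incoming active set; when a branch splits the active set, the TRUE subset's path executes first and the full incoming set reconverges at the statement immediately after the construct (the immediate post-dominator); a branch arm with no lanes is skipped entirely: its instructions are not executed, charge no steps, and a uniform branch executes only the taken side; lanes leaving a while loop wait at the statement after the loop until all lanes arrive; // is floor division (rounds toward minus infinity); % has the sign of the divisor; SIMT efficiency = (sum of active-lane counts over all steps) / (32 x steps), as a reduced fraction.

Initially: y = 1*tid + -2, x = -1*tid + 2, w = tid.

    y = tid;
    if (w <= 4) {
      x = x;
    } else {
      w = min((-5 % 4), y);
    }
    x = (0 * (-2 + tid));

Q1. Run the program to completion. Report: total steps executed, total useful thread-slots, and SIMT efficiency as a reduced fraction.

Answer: 5 steps, 128 useful, 4/5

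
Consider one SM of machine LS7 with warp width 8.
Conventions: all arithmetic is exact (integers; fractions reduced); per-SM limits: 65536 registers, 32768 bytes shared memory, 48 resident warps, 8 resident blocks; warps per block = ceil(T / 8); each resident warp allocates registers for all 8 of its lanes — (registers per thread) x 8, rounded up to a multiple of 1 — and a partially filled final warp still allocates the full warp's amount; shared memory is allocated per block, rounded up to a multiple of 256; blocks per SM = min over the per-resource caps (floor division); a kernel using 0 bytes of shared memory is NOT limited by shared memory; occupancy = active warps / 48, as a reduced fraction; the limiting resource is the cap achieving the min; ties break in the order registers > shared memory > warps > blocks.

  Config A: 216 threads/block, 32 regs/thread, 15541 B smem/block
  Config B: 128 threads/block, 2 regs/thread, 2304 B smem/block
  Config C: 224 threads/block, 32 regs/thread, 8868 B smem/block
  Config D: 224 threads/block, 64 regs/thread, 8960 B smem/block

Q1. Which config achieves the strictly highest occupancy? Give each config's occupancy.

occupancies: A 9/16, B 1, C 7/12, D 7/12

Answer: B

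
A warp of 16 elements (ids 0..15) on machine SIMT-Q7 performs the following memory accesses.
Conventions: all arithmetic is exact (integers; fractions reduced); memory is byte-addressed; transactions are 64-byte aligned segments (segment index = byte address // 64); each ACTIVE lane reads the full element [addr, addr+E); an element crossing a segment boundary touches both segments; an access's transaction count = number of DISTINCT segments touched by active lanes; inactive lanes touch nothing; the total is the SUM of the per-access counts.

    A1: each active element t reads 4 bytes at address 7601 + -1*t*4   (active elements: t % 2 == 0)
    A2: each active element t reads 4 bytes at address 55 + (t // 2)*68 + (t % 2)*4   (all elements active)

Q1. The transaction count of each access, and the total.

A1: 2 transactions
A2: 9 transactions

Answer: 2,9; total 11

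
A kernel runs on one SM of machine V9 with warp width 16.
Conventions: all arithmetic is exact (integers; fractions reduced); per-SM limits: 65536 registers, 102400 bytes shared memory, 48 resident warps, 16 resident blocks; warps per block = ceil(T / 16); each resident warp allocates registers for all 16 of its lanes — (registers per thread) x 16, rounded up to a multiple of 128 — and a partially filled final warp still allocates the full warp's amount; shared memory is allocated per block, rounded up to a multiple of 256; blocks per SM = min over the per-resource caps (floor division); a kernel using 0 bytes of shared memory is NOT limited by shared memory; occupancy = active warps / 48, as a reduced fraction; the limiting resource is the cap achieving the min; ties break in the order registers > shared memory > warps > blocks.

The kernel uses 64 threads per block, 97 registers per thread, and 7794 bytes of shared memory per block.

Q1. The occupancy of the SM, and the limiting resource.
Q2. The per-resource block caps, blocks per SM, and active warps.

Answer: occupancy 3/4, limited by registers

registers: 9 blocks
shared memory: 12 blocks
warps: 12 blocks
blocks: 16 blocks

Answer: 9 blocks, 36 active warps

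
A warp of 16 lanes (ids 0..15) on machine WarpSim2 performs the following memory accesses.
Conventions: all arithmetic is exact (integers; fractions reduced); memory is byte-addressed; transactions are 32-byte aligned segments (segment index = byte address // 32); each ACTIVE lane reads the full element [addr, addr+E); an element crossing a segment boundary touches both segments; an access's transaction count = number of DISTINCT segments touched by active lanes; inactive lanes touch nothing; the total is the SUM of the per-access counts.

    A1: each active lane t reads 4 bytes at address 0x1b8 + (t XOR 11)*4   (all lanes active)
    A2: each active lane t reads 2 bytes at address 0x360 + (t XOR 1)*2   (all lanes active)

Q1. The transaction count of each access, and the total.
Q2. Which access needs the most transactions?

A1: 3 transactions
A2: 1 transaction

Answer: 3,1; total 4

Answer: A1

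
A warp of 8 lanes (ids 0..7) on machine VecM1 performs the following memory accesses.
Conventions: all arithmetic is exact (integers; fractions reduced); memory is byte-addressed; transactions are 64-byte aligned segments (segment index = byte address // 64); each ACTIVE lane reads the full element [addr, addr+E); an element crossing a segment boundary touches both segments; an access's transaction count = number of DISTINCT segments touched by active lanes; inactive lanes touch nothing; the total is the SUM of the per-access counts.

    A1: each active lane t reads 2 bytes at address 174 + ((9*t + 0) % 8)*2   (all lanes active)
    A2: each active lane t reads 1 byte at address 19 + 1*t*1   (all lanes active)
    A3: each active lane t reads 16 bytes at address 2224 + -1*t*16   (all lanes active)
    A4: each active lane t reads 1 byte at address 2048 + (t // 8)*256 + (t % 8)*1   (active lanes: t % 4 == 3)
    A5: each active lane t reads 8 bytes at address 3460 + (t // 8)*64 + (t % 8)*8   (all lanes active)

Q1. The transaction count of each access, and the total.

A1: 1 transaction
A2: 1 transaction
A3: 2 transactions
A4: 1 transaction
A5: 2 transactions

Answer: 1,1,2,1,2; total 7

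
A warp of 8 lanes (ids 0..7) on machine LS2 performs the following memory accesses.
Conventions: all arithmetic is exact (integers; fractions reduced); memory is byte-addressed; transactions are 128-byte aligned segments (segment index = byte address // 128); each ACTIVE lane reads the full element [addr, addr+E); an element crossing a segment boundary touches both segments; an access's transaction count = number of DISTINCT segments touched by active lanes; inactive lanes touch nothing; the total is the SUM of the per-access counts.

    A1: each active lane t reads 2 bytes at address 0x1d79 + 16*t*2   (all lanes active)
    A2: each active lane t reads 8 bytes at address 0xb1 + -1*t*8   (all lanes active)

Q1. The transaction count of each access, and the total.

A1: 3 transactions
A2: 2 transactions

Answer: 3,2; total 5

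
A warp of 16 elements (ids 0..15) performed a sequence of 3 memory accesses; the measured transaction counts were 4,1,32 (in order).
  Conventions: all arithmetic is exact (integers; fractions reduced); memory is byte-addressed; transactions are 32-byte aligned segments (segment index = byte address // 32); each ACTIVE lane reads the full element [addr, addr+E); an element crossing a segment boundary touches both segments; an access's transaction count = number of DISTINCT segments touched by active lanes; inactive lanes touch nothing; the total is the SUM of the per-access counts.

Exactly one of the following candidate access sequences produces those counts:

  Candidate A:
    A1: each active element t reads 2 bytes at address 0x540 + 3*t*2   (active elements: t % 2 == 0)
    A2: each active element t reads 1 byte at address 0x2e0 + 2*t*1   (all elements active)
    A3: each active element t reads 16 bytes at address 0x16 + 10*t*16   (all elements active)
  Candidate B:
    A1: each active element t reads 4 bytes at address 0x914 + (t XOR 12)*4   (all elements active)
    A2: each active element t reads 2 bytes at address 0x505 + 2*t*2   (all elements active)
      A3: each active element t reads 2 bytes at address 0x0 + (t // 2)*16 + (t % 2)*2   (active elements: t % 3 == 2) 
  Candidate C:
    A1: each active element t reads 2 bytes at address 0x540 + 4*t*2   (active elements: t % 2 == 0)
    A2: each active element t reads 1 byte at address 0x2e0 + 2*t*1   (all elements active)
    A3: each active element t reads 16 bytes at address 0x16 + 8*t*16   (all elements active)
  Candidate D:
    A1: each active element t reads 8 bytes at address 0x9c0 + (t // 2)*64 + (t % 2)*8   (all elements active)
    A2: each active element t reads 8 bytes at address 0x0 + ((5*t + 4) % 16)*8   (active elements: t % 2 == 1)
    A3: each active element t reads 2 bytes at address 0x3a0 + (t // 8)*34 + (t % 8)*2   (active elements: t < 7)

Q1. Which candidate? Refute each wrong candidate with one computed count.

A: A1 gives 3 transactions, not 4
B: A1 gives 3 transactions, not 4
D: A1 gives 8 transactions, not 4
C: all counts match (4,1,32)

Answer: C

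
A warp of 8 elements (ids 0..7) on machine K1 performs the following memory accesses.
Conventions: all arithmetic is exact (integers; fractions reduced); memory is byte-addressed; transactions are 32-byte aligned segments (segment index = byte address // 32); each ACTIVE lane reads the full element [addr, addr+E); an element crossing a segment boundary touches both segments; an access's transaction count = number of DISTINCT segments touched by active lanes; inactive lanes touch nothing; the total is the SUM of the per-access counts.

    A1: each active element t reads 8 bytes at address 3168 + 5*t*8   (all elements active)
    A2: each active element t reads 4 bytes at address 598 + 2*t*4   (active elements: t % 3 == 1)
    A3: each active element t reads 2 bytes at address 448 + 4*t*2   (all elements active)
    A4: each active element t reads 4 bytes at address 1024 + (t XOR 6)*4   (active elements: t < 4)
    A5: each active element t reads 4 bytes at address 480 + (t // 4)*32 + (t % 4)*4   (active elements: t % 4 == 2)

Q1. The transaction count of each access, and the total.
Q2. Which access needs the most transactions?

A1: 8 transactions
A2: 3 transactions
A3: 2 transactions
A4: 1 transaction
A5: 2 transactions

Answer: 8,3,2,1,2; total 16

Answer: A1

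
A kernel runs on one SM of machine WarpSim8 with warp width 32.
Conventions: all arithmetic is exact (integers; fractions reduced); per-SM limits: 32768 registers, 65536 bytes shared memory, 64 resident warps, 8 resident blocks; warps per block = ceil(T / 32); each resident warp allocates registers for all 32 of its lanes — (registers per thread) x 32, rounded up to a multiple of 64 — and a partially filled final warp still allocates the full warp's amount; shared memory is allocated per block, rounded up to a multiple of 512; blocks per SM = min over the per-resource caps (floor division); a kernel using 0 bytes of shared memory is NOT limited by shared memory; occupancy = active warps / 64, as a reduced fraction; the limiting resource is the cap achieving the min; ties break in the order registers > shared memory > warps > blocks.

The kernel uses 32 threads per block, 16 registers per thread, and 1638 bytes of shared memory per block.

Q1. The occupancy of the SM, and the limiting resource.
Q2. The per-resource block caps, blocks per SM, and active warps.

Answer: occupancy 1/8, limited by blocks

registers: 64 blocks
shared memory: 32 blocks
warps: 64 blocks
blocks: 8 blocks

Answer: 8 blocks, 8 active warps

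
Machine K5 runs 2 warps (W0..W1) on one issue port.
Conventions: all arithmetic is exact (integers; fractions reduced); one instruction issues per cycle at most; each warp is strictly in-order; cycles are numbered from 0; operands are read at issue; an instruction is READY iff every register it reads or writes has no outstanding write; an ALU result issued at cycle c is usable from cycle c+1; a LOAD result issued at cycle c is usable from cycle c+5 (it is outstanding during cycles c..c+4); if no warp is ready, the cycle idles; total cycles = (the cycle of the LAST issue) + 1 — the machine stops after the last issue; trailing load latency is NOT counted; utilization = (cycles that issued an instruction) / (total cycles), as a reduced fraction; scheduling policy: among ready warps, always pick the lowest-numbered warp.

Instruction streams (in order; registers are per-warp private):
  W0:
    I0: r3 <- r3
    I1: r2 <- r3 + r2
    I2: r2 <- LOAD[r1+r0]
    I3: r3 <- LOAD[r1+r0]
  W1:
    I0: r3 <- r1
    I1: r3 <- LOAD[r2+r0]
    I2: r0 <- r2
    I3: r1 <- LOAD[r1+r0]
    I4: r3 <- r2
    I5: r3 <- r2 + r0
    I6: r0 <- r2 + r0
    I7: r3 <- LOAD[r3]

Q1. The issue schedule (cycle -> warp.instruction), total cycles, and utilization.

cycle 0: W0.I0
cycle 1: W0.I1
cycle 2: W0.I2
cycle 3: W0.I3
cycle 4: W1.I0
cycle 5: W1.I1
cycle 6: W1.I2
cycle 7: W1.I3
cycle 8: idle
cycle 9: idle
cycle 10: W1.I4
cycle 11: W1.I5
cycle 12: W1.I6
cycle 13: W1.I7

Answer: 14 cycles, utilization 6/7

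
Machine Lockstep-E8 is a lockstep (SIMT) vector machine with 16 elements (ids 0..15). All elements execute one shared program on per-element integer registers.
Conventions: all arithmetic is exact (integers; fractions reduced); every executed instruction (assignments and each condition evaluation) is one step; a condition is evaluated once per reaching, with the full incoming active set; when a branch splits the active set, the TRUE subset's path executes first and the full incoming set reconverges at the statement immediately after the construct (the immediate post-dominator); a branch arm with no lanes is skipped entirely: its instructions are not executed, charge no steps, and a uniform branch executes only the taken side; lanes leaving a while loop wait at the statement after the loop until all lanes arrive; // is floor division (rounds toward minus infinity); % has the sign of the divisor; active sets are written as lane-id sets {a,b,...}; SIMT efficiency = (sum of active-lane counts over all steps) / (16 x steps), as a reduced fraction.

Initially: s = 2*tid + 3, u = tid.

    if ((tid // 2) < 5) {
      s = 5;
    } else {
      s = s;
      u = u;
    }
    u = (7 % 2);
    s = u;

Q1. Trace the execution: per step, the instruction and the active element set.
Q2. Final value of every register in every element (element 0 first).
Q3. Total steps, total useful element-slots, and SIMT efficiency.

step 0: eval ((tid // 2) < 5)        {0,1,2,3,4,5,6,7,8,9,10,11,12,13,14,15}
step 1: s <- 5                       {0,1,2,3,4,5,6,7,8,9}
step 2: s <- s                       {10,11,12,13,14,15}
step 3: u <- u                       {10,11,12,13,14,15}
step 4: u <- (7 % 2)                 {0,1,2,3,4,5,6,7,8,9,10,11,12,13,14,15}
step 5: s <- u                       {0,1,2,3,4,5,6,7,8,9,10,11,12,13,14,15}

Answer: 6 steps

s: 1,1,1,1,1,1,1,1,1,1,1,1,1,1,1,1
u: 1,1,1,1,1,1,1,1,1,1,1,1,1,1,1,1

steps = 6; useful = 70; efficiency = 70/96 = 35/48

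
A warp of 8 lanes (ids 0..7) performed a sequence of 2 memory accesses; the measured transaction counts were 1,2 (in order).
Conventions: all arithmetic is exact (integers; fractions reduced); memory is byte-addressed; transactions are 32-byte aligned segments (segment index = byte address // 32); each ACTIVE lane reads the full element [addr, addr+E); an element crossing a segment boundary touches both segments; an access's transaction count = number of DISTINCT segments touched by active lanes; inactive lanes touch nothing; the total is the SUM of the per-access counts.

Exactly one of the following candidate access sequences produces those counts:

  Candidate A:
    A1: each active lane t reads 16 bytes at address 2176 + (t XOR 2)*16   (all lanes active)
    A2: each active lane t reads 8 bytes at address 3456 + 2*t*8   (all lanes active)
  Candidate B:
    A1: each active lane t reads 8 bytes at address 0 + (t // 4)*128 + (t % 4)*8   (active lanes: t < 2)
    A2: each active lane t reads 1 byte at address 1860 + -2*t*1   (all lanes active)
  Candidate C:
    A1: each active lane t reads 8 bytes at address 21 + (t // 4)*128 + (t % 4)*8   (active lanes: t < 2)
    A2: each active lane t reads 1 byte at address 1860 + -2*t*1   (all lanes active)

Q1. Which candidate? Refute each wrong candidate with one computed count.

A: A1 gives 4 transactions, not 1
C: A1 gives 2 transactions, not 1
B: all counts match (1,2)

Answer: B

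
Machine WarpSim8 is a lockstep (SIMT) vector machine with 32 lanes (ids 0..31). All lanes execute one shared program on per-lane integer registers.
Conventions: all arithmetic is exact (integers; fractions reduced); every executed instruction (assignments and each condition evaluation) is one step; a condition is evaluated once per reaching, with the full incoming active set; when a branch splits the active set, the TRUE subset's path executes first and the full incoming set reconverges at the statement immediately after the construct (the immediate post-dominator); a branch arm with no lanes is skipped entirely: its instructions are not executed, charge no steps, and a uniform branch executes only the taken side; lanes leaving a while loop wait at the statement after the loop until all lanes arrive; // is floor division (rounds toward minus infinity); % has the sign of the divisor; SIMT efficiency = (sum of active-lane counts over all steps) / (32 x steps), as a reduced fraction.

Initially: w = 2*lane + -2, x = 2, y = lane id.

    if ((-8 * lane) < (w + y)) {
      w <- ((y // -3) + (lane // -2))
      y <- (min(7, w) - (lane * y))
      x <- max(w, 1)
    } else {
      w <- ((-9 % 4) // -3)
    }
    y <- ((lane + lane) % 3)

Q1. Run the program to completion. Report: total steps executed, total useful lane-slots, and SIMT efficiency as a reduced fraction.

Answer: 6 steps, 158 useful, 79/96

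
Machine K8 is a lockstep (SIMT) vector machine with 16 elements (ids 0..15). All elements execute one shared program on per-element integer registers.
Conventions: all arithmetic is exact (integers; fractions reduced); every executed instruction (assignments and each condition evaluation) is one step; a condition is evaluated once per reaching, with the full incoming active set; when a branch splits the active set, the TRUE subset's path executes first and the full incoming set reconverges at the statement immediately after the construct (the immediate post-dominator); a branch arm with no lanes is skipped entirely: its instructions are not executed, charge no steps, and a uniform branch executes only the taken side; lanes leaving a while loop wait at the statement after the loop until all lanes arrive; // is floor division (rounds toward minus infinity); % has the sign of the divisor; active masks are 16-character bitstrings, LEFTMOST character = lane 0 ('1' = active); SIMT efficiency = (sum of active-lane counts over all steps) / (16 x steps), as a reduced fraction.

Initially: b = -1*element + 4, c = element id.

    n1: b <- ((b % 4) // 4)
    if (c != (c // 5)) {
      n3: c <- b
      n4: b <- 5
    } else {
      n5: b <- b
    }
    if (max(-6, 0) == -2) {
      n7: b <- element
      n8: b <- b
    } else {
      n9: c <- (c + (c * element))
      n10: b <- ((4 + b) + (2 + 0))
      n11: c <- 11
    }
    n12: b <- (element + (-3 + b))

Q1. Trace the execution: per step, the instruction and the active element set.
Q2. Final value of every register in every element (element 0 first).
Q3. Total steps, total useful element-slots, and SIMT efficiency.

step 0: b <- ((b % 4) // 4)          1111111111111111
step 1: eval (c != (c // 5))         1111111111111111
step 2: c <- b                       0111111111111111
step 3: b <- 5                       0111111111111111
step 4: b <- b                       1000000000000000
step 5: eval (max(-6, 0) == -2)      1111111111111111
step 6: c <- (c + (c * element))     1111111111111111
step 7: b <- ((4 + b) + (2 + 0))     1111111111111111
step 8: c <- 11                      1111111111111111
step 9: b <- (element + (-3 + b))    1111111111111111

Answer: 10 steps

b: 3,9,10,11,12,13,14,15,16,17,18,19,20,21,22,23
c: 11,11,11,11,11,11,11,11,11,11,11,11,11,11,11,11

steps = 10; useful = 143; efficiency = 143/160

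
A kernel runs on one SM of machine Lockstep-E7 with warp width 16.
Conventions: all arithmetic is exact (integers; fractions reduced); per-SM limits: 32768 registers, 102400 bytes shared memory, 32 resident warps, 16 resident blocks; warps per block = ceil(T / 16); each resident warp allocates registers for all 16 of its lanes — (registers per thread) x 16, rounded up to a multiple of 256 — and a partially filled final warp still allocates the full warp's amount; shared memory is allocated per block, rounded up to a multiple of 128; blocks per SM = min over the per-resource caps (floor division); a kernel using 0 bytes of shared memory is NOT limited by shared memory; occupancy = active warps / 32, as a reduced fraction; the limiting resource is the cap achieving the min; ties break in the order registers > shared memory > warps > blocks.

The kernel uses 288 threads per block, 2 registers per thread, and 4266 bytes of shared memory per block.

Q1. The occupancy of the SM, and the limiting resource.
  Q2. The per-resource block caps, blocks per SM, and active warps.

Answer: occupancy 9/16, limited by warps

registers: 7 blocks
shared memory: 23 blocks
warps: 1 block
blocks: 16 blocks

Answer: 1 block, 18 active warps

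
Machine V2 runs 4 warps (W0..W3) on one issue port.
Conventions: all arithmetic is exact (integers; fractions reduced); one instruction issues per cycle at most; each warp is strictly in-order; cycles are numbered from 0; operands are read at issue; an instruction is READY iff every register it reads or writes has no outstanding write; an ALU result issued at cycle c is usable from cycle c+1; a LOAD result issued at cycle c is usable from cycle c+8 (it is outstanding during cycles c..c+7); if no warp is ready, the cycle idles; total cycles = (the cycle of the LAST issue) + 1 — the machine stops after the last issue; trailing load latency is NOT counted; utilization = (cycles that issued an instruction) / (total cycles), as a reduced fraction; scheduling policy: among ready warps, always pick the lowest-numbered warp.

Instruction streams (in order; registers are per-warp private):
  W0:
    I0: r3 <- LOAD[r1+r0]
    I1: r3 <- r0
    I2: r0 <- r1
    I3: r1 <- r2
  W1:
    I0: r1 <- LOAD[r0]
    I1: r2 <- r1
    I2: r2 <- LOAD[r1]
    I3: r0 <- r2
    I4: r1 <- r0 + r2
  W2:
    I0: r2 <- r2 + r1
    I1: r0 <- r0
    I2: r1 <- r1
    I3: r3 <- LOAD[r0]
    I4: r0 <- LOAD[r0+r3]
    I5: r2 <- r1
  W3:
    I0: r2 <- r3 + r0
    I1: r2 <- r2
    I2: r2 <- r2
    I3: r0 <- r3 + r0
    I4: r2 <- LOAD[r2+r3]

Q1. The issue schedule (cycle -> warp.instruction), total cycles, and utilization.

cycle 0: W0.I0
cycle 1: W1.I0
cycle 2: W2.I0
cycle 3: W2.I1
cycle 4: W2.I2
cycle 5: W2.I3
cycle 6: W3.I0
cycle 7: W3.I1
cycle 8: W0.I1
cycle 9: W0.I2
cycle 10: W0.I3
cycle 11: W1.I1
cycle 12: W1.I2
cycle 13: W2.I4
cycle 14: W2.I5
cycle 15: W3.I2
cycle 16: W3.I3
cycle 17: W3.I4
cycle 18: idle
cycle 19: idle
cycle 20: W1.I3
cycle 21: W1.I4

Answer: 22 cycles, utilization 10/11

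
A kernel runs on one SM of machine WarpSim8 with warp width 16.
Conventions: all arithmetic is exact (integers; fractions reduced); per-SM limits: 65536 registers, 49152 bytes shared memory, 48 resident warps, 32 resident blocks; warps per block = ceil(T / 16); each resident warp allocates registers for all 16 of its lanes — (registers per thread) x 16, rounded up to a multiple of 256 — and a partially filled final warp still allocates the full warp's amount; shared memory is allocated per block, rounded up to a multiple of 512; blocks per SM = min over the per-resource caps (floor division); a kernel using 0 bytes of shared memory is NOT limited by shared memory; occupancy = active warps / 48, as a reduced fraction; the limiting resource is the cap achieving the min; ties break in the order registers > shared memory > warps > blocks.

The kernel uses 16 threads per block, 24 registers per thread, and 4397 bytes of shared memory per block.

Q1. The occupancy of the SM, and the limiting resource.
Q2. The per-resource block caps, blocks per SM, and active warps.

Answer: occupancy 5/24, limited by shared memory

registers: 128 blocks
shared memory: 10 blocks
warps: 48 blocks
blocks: 32 blocks

Answer: 10 blocks, 10 active warps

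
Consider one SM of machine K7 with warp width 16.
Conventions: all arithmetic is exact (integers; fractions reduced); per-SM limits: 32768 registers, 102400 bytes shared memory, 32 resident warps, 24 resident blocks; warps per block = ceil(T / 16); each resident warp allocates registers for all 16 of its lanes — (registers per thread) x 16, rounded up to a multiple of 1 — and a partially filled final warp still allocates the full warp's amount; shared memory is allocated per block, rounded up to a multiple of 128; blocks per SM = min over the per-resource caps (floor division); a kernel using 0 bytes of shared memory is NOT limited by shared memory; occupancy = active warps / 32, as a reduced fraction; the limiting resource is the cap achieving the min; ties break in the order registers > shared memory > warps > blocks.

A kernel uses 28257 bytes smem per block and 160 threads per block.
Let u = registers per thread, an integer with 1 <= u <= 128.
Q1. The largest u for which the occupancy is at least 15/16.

Answer: u = 68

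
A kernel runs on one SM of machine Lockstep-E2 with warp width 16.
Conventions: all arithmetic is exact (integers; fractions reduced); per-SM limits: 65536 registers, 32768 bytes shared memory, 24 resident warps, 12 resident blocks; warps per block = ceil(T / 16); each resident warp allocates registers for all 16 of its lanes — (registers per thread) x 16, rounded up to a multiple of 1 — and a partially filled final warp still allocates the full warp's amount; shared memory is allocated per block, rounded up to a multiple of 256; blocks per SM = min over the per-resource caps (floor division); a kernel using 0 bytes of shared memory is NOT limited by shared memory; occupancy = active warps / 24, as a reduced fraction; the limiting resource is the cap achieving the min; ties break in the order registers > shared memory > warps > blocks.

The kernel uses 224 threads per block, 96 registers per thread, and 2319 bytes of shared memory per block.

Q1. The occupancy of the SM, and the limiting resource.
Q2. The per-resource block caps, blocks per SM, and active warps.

Answer: occupancy 7/12, limited by warps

registers: 3 blocks
shared memory: 12 blocks
warps: 1 block
blocks: 12 blocks

Answer: 1 block, 14 active warps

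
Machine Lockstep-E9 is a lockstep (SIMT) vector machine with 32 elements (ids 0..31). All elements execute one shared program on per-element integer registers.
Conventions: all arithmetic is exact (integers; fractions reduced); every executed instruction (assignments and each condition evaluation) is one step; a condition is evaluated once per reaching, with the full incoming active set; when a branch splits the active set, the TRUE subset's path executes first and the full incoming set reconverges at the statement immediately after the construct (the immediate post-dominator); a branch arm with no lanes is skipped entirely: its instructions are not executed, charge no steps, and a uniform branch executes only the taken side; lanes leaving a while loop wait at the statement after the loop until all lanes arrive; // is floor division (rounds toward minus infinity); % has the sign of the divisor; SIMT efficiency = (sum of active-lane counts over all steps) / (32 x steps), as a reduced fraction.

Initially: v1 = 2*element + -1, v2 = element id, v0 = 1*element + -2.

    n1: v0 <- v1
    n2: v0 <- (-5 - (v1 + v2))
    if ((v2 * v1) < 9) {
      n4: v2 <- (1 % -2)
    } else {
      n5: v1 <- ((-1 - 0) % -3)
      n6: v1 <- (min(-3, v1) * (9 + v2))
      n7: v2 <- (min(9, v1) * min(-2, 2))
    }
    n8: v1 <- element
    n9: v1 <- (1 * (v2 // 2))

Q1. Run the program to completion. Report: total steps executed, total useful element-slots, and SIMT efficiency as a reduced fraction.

Answer: 9 steps, 250 useful, 125/144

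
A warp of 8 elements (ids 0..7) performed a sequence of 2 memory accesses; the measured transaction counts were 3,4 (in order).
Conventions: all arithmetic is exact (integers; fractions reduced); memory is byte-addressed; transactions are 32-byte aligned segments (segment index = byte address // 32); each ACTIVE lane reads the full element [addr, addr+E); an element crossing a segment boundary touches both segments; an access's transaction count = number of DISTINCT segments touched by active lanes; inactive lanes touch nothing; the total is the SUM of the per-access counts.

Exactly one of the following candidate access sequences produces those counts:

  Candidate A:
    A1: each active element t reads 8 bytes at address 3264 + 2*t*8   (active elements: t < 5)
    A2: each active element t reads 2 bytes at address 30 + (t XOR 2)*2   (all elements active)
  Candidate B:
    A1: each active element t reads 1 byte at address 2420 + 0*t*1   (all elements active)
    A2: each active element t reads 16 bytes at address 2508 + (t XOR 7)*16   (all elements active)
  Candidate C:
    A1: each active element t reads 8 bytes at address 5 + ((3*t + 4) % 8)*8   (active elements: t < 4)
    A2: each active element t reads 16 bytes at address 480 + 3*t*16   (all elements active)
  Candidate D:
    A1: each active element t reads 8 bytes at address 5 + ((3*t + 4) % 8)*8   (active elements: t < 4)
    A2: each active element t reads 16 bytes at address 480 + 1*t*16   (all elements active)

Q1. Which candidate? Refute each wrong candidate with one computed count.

A: A2 gives 2 transactions, not 4
B: A1 gives 1 transaction, not 3
C: A2 gives 8 transactions, not 4
D: all counts match (3,4)

Answer: D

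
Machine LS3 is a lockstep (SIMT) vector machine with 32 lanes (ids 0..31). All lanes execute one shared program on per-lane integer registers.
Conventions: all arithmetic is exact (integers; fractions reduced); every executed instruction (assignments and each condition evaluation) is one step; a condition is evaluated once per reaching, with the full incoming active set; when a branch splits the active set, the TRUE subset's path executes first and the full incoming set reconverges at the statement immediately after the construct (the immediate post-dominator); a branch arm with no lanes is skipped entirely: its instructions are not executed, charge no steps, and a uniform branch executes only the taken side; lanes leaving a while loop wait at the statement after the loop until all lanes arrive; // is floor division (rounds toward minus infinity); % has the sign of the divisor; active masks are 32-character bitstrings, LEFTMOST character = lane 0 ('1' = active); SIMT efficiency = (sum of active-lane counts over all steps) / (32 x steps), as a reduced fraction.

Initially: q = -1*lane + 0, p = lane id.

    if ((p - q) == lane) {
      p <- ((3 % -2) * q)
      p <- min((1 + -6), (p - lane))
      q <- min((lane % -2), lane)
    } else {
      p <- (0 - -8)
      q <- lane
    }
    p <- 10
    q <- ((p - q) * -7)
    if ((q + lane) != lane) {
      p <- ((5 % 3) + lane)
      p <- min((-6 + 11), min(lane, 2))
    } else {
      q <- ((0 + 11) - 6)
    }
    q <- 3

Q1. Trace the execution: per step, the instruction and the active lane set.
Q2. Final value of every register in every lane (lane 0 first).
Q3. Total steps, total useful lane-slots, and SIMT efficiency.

step 0: eval ((p - q) == lane)       11111111111111111111111111111111
step 1: p <- ((3 % -2) * q)          10000000000000000000000000000000
step 2: p <- min((1 + -6), (p - lane)) 10000000000000000000000000000000
step 3: q <- min((lane % -2), lane)  10000000000000000000000000000000
step 4: p <- (0 - -8)                01111111111111111111111111111111
step 5: q <- lane                    01111111111111111111111111111111
step 6: p <- 10                      11111111111111111111111111111111
step 7: q <- ((p - q) * -7)          11111111111111111111111111111111
step 8: eval ((q + lane) != lane)    11111111111111111111111111111111
step 9: p <- ((5 % 3) + lane)        11111111110111111111111111111111
step 10: p <- min((-6 + 11), min(lane, 2)) 11111111110111111111111111111111
step 11: q <- ((0 + 11) - 6)          00000000001000000000000000000000
step 12: q <- 3                       11111111111111111111111111111111

Answer: 13 steps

q: 3,3,3,3,3,3,3,3,3,3,3,3,3,3,3,3,3,3,3,3,3,3,3,3,3,3,3,3,3,3,3,3
p: 0,1,2,2,2,2,2,2,2,2,10,2,2,2,2,2,2,2,2,2,2,2,2,2,2,2,2,2,2,2,2,2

steps = 13; useful = 288; efficiency = 288/416 = 9/13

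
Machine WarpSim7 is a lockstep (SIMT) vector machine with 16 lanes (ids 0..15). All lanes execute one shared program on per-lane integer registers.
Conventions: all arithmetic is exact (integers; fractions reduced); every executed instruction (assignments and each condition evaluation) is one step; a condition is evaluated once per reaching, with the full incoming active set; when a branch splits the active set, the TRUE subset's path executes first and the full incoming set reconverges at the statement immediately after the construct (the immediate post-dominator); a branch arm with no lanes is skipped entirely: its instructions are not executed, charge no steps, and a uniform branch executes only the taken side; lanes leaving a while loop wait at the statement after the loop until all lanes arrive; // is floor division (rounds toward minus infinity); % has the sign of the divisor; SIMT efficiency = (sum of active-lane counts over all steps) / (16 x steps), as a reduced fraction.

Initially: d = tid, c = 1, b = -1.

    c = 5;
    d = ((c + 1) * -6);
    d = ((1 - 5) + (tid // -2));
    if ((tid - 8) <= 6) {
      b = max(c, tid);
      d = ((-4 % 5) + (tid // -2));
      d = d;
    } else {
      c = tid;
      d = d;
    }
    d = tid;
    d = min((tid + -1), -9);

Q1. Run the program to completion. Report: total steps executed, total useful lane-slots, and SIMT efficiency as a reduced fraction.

Answer: 11 steps, 143 useful, 13/16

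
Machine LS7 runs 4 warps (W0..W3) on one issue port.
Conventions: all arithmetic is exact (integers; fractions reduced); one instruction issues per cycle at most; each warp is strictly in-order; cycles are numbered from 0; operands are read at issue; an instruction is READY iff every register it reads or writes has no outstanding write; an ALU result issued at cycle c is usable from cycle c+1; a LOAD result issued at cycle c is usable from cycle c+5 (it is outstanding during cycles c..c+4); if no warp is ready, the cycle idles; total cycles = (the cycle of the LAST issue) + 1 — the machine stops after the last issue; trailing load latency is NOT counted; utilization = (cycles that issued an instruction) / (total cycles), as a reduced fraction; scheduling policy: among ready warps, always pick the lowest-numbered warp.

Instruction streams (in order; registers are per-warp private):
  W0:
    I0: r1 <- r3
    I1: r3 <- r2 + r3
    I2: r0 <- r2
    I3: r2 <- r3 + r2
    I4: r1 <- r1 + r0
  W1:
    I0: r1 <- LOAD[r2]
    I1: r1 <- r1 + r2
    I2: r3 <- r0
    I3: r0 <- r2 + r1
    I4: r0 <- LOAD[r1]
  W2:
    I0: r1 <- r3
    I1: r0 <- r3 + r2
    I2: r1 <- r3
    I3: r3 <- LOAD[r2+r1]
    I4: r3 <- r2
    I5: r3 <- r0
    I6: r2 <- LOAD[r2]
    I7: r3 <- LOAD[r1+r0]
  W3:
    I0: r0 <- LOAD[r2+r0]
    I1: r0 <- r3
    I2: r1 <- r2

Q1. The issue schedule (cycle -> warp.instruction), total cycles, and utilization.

cycle 0: W0.I0
cycle 1: W0.I1
cycle 2: W0.I2
cycle 3: W0.I3
cycle 4: W0.I4
cycle 5: W1.I0
cycle 6: W2.I0
cycle 7: W2.I1
cycle 8: W2.I2
cycle 9: W2.I3
cycle 10: W1.I1
cycle 11: W1.I2
cycle 12: W1.I3
cycle 13: W1.I4
cycle 14: W2.I4
cycle 15: W2.I5
cycle 16: W2.I6
cycle 17: W2.I7
cycle 18: W3.I0
cycle 19: idle
cycle 20: idle
cycle 21: idle
cycle 22: idle
cycle 23: W3.I1
cycle 24: W3.I2

Answer: 25 cycles, utilization 21/25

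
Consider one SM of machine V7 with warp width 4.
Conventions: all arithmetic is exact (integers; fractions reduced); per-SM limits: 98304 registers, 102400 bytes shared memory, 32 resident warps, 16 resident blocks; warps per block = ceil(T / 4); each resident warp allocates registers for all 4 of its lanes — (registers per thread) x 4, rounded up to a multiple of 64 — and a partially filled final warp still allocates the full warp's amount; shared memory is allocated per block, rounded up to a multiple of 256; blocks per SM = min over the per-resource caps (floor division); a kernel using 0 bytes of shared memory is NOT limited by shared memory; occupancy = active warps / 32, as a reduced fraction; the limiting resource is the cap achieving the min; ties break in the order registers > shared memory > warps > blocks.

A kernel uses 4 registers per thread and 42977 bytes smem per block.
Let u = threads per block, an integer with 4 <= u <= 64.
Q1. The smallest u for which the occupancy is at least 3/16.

Answer: u = 9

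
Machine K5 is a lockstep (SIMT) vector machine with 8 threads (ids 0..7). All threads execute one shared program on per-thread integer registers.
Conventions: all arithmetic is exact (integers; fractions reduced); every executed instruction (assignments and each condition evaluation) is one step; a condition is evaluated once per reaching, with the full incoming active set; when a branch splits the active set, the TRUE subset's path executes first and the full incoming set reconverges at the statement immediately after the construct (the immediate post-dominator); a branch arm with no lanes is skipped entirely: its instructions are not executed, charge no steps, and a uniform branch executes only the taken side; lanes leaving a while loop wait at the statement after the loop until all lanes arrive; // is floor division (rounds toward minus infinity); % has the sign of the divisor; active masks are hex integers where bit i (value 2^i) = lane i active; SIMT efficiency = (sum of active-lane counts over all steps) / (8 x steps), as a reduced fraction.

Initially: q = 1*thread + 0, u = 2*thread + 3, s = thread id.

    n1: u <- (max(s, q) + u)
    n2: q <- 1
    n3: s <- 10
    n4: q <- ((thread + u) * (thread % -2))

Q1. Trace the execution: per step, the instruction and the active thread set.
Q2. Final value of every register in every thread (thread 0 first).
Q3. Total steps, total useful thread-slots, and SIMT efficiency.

step 0: u <- (max(s, q) + u)         0xff
step 1: q <- 1                       0xff
step 2: s <- 10                      0xff
step 3: q <- ((thread + u) * (thread % -2)) 0xff

Answer: 4 steps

q: 0,-7,0,-15,0,-23,0,-31
u: 3,6,9,12,15,18,21,24
s: 10,10,10,10,10,10,10,10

steps = 4; useful = 32; efficiency = 32/32 = 1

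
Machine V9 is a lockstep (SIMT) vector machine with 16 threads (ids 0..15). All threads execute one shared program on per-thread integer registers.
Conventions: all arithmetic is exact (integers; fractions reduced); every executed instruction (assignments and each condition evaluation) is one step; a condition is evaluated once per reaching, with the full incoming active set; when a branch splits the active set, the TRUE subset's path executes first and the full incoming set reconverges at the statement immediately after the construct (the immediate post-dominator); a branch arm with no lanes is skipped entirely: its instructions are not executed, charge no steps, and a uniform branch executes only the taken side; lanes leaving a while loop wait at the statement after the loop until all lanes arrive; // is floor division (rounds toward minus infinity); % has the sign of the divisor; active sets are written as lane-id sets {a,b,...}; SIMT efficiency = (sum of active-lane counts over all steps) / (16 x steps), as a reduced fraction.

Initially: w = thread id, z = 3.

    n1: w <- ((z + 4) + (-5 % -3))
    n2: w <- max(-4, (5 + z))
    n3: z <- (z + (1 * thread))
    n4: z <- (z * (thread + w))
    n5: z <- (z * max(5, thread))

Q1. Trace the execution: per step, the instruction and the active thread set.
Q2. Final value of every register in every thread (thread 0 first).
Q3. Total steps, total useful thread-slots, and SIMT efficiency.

step 0: w <- ((z + 4) + (-5 % -3))   {0,1,2,3,4,5,6,7,8,9,10,11,12,13,14,15}
step 1: w <- max(-4, (5 + z))        {0,1,2,3,4,5,6,7,8,9,10,11,12,13,14,15}
step 2: z <- (z + (1 * thread))      {0,1,2,3,4,5,6,7,8,9,10,11,12,13,14,15}
step 3: z <- (z * (thread + w))      {0,1,2,3,4,5,6,7,8,9,10,11,12,13,14,15}
step 4: z <- (z * max(5, thread))    {0,1,2,3,4,5,6,7,8,9,10,11,12,13,14,15}

Answer: 5 steps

w: 8,8,8,8,8,8,8,8,8,8,8,8,8,8,8,8
z: 120,180,250,330,420,520,756,1050,1408,1836,2340,2926,3600,4368,5236,6210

steps = 5; useful = 80; efficiency = 80/80 = 1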